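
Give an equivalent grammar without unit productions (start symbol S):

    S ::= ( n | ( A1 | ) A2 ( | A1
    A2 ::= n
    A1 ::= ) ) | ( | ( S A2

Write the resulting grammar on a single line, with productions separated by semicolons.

Unit pairs: S ⇒* {A1}.
For each unit pair (A, B), copy every non-unit production of B to A, then drop all unit productions.

S ::= ) ) | ( | ( S A2 | ( n | ( A1 | ) A2 (; A2 ::= n; A1 ::= ) ) | ( | ( S A2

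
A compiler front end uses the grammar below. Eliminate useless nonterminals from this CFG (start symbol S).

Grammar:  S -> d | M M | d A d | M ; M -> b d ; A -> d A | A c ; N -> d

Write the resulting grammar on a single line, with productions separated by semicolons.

S -> d | M M | M; M -> b d

Generating nonterminals: {M, N, S}.
Reachable from S after that: {M, S}.
Removed useless symbols: {A, N} and every production mentioning them.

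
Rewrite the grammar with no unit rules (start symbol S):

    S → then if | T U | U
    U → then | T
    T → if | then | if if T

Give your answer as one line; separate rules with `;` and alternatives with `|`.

Unit pairs: S ⇒* {T, U}; U ⇒* {T}.
Replace each nonterminal's rules with the union of the non-unit rules of every nonterminal it unit-derives.

S → then | then if | T U | if | if if T; U → then | if | if if T; T → if | then | if if T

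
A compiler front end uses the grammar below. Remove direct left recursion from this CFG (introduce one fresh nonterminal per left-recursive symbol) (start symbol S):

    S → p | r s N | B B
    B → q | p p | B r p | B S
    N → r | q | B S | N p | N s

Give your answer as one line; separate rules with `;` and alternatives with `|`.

Left recursion appears on B, N.
For B: α = {r p, S}, β = {q, p p}. Rewrite as B → β B' and B' → α B' | ε.
For N: α = {p, s}, β = {r, q, B S}. Rewrite as N → β N' and N' → α N' | ε.

S → p | r s N | B B; B → q B' | p p B'; N → r N' | q N' | B S N'; B' → r p B' | S B' | ε; N' → p N' | s N' | ε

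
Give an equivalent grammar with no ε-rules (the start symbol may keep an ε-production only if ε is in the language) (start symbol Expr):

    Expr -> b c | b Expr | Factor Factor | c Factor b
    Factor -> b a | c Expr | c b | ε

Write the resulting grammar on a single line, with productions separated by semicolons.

Nullable nonterminals: {Expr, Factor}.
ε ∈ L(G) since Expr is nullable, so keep Expr → ε.
For each production, add variants omitting each subset of nullable occurrences: Expr → b Expr gives b Expr | b. Expr → Factor Factor gives Factor Factor | Factor. Expr → c Factor b gives c Factor b | c b. Factor → c Expr gives c Expr | c.

Expr -> b c | b Expr | b | Factor Factor | Factor | c Factor b | c b | ε; Factor -> b a | c Expr | c | c b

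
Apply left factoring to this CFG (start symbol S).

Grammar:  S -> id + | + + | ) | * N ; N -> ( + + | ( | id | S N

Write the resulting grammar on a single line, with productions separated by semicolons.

N has alternatives sharing prefix '(': factor to N → ( N' with N' → + + | ε.

S -> id + | + + | ) | * N; N -> id | S N | ( N'; N' -> + + | epsilon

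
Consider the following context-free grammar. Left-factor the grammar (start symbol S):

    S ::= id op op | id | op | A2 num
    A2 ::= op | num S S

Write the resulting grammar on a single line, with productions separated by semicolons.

S has alternatives sharing prefix 'id': factor to S → id S' with S' → op op | ε.

S ::= op | A2 num | id S'; A2 ::= op | num S S; S' ::= op op | ε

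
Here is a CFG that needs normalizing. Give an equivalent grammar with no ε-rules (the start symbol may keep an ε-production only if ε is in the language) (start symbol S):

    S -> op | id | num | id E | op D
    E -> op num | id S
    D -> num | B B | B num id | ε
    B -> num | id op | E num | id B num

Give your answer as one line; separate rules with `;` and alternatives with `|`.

S -> op | id | num | id E | op D; E -> op num | id S; D -> num | B B | B num id; B -> num | id op | E num | id B num

Nullable nonterminals: {D}.
ε ∉ L(G), so no ε-production is kept.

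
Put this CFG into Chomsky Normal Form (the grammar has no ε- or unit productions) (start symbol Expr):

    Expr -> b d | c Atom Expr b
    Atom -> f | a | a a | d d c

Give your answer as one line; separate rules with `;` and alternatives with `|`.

Expr -> X1 X2 | X3 Y1; Atom -> f | a | X4 X4 | X2 Y3; X1 -> b; X2 -> d; X3 -> c; X4 -> a; Y1 -> Atom Y2; Y2 -> Expr X1; Y3 -> X2 X3

Introduce a nonterminal for each terminal appearing in a rule of length ≥ 2: X1 → b, X2 → d, X3 → c, X4 → a.
Binarize each right-hand side of length ≥ 3 by chaining fresh nonterminals (Y1, Y2, …): affected rules were Expr → X3 Atom Expr X1; Atom → X2 X2 X3.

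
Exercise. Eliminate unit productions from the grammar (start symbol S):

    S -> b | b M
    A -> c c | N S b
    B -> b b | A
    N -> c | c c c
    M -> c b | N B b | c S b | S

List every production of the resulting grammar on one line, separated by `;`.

S -> b | b M; A -> c c | N S b; B -> b b | c c | N S b; N -> c | c c c; M -> b | b M | c b | N B b | c S b

Unit pairs: B ⇒* {A}; M ⇒* {S}.
Replace each nonterminal's rules with the union of the non-unit rules of every nonterminal it unit-derives.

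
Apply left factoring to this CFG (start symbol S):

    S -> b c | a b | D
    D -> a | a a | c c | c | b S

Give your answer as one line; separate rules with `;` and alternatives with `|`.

S -> b c | a b | D; D -> b S | a D' | c D''; D' -> ε | a; D'' -> c | ε

D has alternatives sharing prefix 'a': factor to D → a D' with D' → ε | a.
D has alternatives sharing prefix 'c': factor to D → c D'' with D'' → c | ε.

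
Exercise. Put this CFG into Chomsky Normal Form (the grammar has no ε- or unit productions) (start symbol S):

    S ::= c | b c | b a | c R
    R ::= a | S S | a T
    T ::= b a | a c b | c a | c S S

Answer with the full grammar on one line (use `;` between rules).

S ::= c | X1 X2 | X1 X3 | X2 R; R ::= a | S S | X3 T; T ::= X1 X3 | X3 Y1 | X2 X3 | X2 Y2; X1 ::= b; X2 ::= c; X3 ::= a; Y1 ::= X2 X1; Y2 ::= S S

Introduce a nonterminal for each terminal appearing in a rule of length ≥ 2: X1 → b, X2 → c, X3 → a.
Binarize each right-hand side of length ≥ 3 by chaining fresh nonterminals (Y1, Y2, …): affected rules were T → X3 X2 X1; T → X2 S S.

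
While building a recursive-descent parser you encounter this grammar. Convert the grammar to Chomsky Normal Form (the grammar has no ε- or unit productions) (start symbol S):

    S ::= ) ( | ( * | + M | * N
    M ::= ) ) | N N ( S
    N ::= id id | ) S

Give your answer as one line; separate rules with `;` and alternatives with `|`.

Introduce a nonterminal for each terminal appearing in a rule of length ≥ 2: X1 → ), X2 → (, X3 → *, X4 → +, X5 → id.
Binarize each right-hand side of length ≥ 3 by chaining fresh nonterminals (Y1, Y2, …): affected rules were M → N N X2 S.

S ::= X1 X2 | X2 X3 | X4 M | X3 N; M ::= X1 X1 | N Y1; N ::= X5 X5 | X1 S; X1 ::= ); X2 ::= (; X3 ::= *; X4 ::= +; X5 ::= id; Y1 ::= N Y2; Y2 ::= X2 S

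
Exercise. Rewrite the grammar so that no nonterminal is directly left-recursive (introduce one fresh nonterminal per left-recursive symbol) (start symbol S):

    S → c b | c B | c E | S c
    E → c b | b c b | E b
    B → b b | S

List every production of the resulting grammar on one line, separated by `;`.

S → c b S' | c B S' | c E S'; E → c b E' | b c b E'; B → b b | S; S' → c S' | eps; E' → b E' | eps

Left recursion appears on S, E.
For S: α = {c}, β = {c b, c B, c E}. Rewrite as S → β S' and S' → α S' | ε.
For E: α = {b}, β = {c b, b c b}. Rewrite as E → β E' and E' → α E' | ε.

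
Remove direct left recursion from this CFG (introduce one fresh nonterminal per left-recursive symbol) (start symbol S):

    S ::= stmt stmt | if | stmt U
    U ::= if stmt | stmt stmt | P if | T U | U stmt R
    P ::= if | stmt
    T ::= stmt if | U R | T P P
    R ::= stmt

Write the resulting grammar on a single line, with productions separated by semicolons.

S ::= stmt stmt | if | stmt U; U ::= if stmt U' | stmt stmt U' | P if U' | T U U'; P ::= if | stmt; T ::= stmt if T' | U R T'; R ::= stmt; U' ::= stmt R U' | ε; T' ::= P P T' | ε

Directly left-recursive nonterminals: U, T.
For U: α = {stmt R}, β = {if stmt, stmt stmt, P if, T U}. Rewrite as U → β U' and U' → α U' | ε.
For T: α = {P P}, β = {stmt if, U R}. Rewrite as T → β T' and T' → α T' | ε.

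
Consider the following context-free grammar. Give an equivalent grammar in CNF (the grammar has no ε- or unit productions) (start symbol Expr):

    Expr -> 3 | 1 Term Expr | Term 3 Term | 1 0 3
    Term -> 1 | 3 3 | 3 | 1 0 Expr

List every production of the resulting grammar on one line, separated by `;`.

Expr -> 3 | X1 Y1 | Term Y2 | X1 Y3; Term -> 1 | X2 X2 | 3 | X1 Y4; X1 -> 1; X2 -> 3; X3 -> 0; Y1 -> Term Expr; Y2 -> X2 Term; Y3 -> X3 X2; Y4 -> X3 Expr

Introduce a nonterminal for each terminal appearing in a rule of length ≥ 2: X1 → 1, X2 → 3, X3 → 0.
Binarize each right-hand side of length ≥ 3 by chaining fresh nonterminals (Y1, Y2, …): affected rules were Expr → X1 Term Expr; Expr → Term X2 Term; Expr → X1 X3 X2; Term → X1 X3 Expr.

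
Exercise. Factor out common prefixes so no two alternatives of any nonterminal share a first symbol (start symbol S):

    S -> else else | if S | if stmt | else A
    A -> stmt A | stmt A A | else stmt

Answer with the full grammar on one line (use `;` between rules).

S has alternatives sharing prefix 'else': factor to S → else S' with S' → else | A.
S has alternatives sharing prefix 'if': factor to S → if S'' with S'' → S | stmt.
A has alternatives sharing prefix 'stmt A': factor to A → stmt A A' with A' → ε | A.

S -> else S' | if S''; A -> else stmt | stmt A A'; S' -> else | A; S'' -> S | stmt; A' -> ε | A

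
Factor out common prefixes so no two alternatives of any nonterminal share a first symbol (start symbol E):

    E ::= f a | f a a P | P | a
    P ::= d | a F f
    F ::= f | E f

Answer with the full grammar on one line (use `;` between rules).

E ::= P | a | f a E'; P ::= d | a F f; F ::= f | E f; E' ::= eps | a P

E has alternatives sharing prefix 'f a': factor to E → f a E' with E' → ε | a P.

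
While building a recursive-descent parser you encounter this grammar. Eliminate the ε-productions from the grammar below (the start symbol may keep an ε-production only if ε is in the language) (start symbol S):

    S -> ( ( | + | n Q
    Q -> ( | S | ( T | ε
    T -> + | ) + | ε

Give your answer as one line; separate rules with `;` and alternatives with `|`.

S -> ( ( | + | n Q | n; Q -> ( | S | ( T; T -> + | ) +

Nullable set = {Q, T}.
ε ∉ L(G), so no ε-production is kept.
Expand every rule over subsets of its nullable positions: S → n Q gives n Q | n.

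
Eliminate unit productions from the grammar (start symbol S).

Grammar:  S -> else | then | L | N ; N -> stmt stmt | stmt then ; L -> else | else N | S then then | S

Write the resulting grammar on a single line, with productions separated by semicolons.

Unit pairs: L ⇒* {N, S}; S ⇒* {L, N}.
For every A with A ⇒* B via unit rules, add B's non-unit alternatives to A; then delete every rule of the form X → Y.

S -> else | else N | S then then | then | stmt stmt | stmt then; N -> stmt stmt | stmt then; L -> else | else N | S then then | then | stmt stmt | stmt then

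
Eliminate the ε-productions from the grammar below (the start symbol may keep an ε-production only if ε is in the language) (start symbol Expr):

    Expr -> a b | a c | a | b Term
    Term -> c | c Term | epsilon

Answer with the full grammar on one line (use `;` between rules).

Expr -> a b | a c | a | b Term | b; Term -> c | c Term

Nullable nonterminals: {Term}.
ε ∉ L(G), so no ε-production is kept.
For each production, add variants omitting each subset of nullable occurrences: Expr → b Term gives b Term | b.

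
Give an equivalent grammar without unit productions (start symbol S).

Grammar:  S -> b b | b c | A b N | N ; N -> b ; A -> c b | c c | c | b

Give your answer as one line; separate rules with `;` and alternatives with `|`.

S -> b b | b c | A b N | b; N -> b; A -> c b | c c | c | b

Unit pairs: S ⇒* {N}.
For each unit pair (A, B), copy every non-unit production of B to A, then drop all unit productions.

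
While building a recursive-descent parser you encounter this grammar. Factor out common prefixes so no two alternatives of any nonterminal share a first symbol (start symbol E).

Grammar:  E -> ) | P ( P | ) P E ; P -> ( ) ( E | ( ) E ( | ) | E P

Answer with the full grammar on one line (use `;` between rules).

E has alternatives sharing prefix ')': factor to E → ) E' with E' → ε | P E.
P has alternatives sharing prefix '( )': factor to P → ( ) P' with P' → ( E | E (.

E -> P ( P | ) E'; P -> ) | E P | ( ) P'; E' -> ε | P E; P' -> ( E | E (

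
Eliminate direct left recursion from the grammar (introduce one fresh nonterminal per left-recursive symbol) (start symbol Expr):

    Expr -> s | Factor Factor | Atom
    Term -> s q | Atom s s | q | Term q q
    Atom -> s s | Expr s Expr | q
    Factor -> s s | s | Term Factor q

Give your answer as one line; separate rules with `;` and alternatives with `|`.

Term is directly left-recursive.
For Term: α = {q q}, β = {s q, Atom s s, q}. Rewrite as Term → β Term1 and Term1 → α Term1 | ε.

Expr -> s | Factor Factor | Atom; Term -> s q Term1 | Atom s s Term1 | q Term1; Atom -> s s | Expr s Expr | q; Factor -> s s | s | Term Factor q; Term1 -> q q Term1 | ε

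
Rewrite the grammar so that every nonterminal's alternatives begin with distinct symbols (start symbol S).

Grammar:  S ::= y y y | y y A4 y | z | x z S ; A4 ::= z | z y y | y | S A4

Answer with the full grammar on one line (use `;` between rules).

S ::= z | x z S | y y S'; A4 ::= y | S A4 | z A4'; S' ::= y | A4 y; A4' ::= ε | y y

S has alternatives sharing prefix 'y y': factor to S → y y S' with S' → y | A4 y.
A4 has alternatives sharing prefix 'z': factor to A4 → z A4' with A4' → ε | y y.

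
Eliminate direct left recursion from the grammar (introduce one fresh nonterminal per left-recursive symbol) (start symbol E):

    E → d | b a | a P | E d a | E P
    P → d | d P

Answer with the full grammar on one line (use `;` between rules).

E → d E' | b a E' | a P E'; P → d | d P; E' → d a E' | P E' | ε

Directly left-recursive nonterminal: E.
For E: α = {d a, P}, β = {d, b a, a P}. Rewrite as E → β E' and E' → α E' | ε.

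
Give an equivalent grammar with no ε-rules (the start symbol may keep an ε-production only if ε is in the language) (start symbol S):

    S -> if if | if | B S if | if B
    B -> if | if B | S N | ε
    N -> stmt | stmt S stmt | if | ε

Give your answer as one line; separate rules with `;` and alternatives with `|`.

Nullable set = {B, N}.
ε ∉ L(G), so no ε-production is kept.
Add the nullable-subset variants: S → B S if gives B S if | S if. B → S N gives S N | S.

S -> if if | if | B S if | S if | if B; B -> if | if B | S N | S; N -> stmt | stmt S stmt | if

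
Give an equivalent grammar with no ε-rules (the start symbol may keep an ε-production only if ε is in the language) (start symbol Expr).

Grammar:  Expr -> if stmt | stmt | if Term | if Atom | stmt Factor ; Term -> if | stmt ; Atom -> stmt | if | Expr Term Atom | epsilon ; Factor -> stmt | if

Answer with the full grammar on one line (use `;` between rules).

Expr -> if stmt | stmt | if Term | if Atom | if | stmt Factor; Term -> if | stmt; Atom -> stmt | if | Expr Term Atom | Expr Term; Factor -> stmt | if

The nullable symbols are {Atom}.
ε ∉ L(G), so no ε-production is kept.
Add the nullable-subset variants: Expr → if Atom gives if Atom | if. Atom → Expr Term Atom gives Expr Term Atom | Expr Term.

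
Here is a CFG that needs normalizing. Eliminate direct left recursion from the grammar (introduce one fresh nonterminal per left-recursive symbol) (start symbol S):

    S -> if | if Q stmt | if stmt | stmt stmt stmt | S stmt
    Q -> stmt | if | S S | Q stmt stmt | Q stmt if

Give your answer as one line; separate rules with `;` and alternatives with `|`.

S -> if S' | if Q stmt S' | if stmt S' | stmt stmt stmt S'; Q -> stmt Q' | if Q' | S S Q'; S' -> stmt S' | ε; Q' -> stmt stmt Q' | stmt if Q' | ε

S, Q are directly left-recursive.
For S: α = {stmt}, β = {if, if Q stmt, if stmt, stmt stmt stmt}. Rewrite as S → β S' and S' → α S' | ε.
For Q: α = {stmt stmt, stmt if}, β = {stmt, if, S S}. Rewrite as Q → β Q' and Q' → α Q' | ε.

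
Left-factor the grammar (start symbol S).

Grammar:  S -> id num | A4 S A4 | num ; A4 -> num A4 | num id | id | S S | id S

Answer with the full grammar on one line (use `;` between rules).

A4 has alternatives sharing prefix 'num': factor to A4 → num A4' with A4' → A4 | id.
A4 has alternatives sharing prefix 'id': factor to A4 → id A4'' with A4'' → ε | S.

S -> id num | A4 S A4 | num; A4 -> S S | num A4' | id A4''; A4' -> A4 | id; A4'' -> ε | S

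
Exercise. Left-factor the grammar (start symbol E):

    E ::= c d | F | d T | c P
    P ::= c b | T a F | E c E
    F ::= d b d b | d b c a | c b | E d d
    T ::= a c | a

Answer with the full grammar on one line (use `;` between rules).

E ::= F | d T | c E'; P ::= c b | T a F | E c E; F ::= c b | E d d | d b F'; T ::= a T'; E' ::= d | P; F' ::= d b | c a; T' ::= c | ε

E has alternatives sharing prefix 'c': factor to E → c E' with E' → d | P.
F has alternatives sharing prefix 'd b': factor to F → d b F' with F' → d b | c a.
T has alternatives sharing prefix 'a': factor to T → a T' with T' → c | ε.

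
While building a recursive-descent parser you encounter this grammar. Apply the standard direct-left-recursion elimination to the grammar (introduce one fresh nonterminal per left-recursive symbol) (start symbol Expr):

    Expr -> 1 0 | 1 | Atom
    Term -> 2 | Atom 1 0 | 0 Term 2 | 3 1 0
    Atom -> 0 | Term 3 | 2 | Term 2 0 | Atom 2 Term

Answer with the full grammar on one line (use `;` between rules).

Expr -> 1 0 | 1 | Atom; Term -> 2 | Atom 1 0 | 0 Term 2 | 3 1 0; Atom -> 0 Atom1 | Term 3 Atom1 | 2 Atom1 | Term 2 0 Atom1; Atom1 -> 2 Term Atom1 | ε

Atom is directly left-recursive.
For Atom: α = {2 Term}, β = {0, Term 3, 2, Term 2 0}. Rewrite as Atom → β Atom1 and Atom1 → α Atom1 | ε.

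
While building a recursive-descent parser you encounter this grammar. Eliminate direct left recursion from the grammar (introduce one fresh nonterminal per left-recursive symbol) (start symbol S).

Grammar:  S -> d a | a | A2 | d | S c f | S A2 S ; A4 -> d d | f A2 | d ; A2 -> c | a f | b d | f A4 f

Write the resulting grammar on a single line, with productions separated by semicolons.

S -> d a S' | a S' | A2 S' | d S'; A4 -> d d | f A2 | d; A2 -> c | a f | b d | f A4 f; S' -> c f S' | A2 S S' | epsilon

S is directly left-recursive.
For S: α = {c f, A2 S}, β = {d a, a, A2, d}. Rewrite as S → β S' and S' → α S' | ε.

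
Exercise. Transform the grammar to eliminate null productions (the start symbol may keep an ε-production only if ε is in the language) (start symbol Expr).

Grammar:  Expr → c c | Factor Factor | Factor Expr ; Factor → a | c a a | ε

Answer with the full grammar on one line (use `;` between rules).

Nullable nonterminals: {Expr, Factor}.
ε ∈ L(G) since Expr is nullable, so keep Expr → ε.
Expand every rule over subsets of its nullable positions: Expr → Factor Factor gives Factor Factor | Factor.

Expr → c c | Factor Factor | Factor | Factor Expr | ε; Factor → a | c a a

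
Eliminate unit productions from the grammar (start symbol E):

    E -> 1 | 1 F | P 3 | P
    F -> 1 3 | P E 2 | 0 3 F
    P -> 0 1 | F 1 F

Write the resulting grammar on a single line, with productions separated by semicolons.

Unit pairs: E ⇒* {P}.
For each unit pair (A, B), copy every non-unit production of B to A, then drop all unit productions.

E -> 1 | 1 F | P 3 | 0 1 | F 1 F; F -> 1 3 | P E 2 | 0 3 F; P -> 0 1 | F 1 F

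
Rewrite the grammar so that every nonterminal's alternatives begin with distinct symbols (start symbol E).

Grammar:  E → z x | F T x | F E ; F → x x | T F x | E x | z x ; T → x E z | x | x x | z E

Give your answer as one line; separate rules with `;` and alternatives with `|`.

E → z x | F E'; F → x x | T F x | E x | z x; T → z E | x T'; E' → T x | E; T' → E z | ε | x

E has alternatives sharing prefix 'F': factor to E → F E' with E' → T x | E.
T has alternatives sharing prefix 'x': factor to T → x T' with T' → E z | ε | x.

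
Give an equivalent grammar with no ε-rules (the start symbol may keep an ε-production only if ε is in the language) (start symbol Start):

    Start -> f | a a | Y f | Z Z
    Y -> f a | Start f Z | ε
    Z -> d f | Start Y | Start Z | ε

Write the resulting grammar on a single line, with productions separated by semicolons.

Nullable set = {Start, Y, Z}.
ε ∈ L(G) since Start is nullable, so keep Start → ε.
Expand every rule over subsets of its nullable positions: Start → Z Z gives Z Z | Z. Y → Start f Z gives Start f Z | Start f | f Z | f. Z → Start Y gives Start Y | Start | Y.

Start -> f | a a | Y f | Z Z | Z | ε; Y -> f a | Start f Z | Start f | f Z | f; Z -> d f | Start Y | Start | Y | Start Z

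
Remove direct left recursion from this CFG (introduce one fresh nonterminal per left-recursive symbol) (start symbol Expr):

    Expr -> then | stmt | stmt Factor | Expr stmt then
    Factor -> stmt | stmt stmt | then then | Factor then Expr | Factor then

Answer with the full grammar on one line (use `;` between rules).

Directly left-recursive nonterminals: Expr, Factor.
For Expr: α = {stmt then}, β = {then, stmt, stmt Factor}. Rewrite as Expr → β Expr1 and Expr1 → α Expr1 | ε.
For Factor: α = {then Expr, then}, β = {stmt, stmt stmt, then then}. Rewrite as Factor → β Factor1 and Factor1 → α Factor1 | ε.

Expr -> then Expr1 | stmt Expr1 | stmt Factor Expr1; Factor -> stmt Factor1 | stmt stmt Factor1 | then then Factor1; Expr1 -> stmt then Expr1 | eps; Factor1 -> then Expr Factor1 | then Factor1 | eps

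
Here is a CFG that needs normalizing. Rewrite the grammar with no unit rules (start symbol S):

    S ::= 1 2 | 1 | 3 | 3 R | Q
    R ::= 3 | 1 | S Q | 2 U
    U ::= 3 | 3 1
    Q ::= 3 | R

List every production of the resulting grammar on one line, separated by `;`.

Unit pairs: Q ⇒* {R}; S ⇒* {Q, R}.
For each unit pair (A, B), copy every non-unit production of B to A, then drop all unit productions.

S ::= 3 | 1 | S Q | 2 U | 1 2 | 3 R; R ::= 3 | 1 | S Q | 2 U; U ::= 3 | 3 1; Q ::= 3 | 1 | S Q | 2 U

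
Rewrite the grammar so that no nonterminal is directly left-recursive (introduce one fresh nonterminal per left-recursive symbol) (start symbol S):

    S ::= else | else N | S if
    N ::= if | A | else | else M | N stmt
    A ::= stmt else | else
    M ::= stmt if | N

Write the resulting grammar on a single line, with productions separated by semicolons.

S, N are directly left-recursive.
For S: α = {if}, β = {else, else N}. Rewrite as S → β S' and S' → α S' | ε.
For N: α = {stmt}, β = {if, A, else, else M}. Rewrite as N → β N' and N' → α N' | ε.

S ::= else S' | else N S'; N ::= if N' | A N' | else N' | else M N'; A ::= stmt else | else; M ::= stmt if | N; S' ::= if S' | ε; N' ::= stmt N' | ε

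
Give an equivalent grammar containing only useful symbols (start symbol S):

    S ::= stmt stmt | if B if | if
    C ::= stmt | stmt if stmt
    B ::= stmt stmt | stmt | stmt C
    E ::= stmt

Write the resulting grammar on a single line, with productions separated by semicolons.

S ::= stmt stmt | if B if | if; C ::= stmt | stmt if stmt; B ::= stmt stmt | stmt | stmt C

Generating nonterminals: {B, C, E, S}.
Reachable from S after that: {B, C, S}.
Removed useless symbols: {E} and every production mentioning them.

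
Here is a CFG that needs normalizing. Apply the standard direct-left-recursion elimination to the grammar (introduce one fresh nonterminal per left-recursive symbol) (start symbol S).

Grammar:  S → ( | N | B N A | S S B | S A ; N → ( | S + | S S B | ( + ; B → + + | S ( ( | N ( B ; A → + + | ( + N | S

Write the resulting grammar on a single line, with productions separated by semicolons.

Left recursion appears on S.
For S: α = {S B, A}, β = {(, N, B N A}. Rewrite as S → β S' and S' → α S' | ε.

S → ( S' | N S' | B N A S'; N → ( | S + | S S B | ( +; B → + + | S ( ( | N ( B; A → + + | ( + N | S; S' → S B S' | A S' | ε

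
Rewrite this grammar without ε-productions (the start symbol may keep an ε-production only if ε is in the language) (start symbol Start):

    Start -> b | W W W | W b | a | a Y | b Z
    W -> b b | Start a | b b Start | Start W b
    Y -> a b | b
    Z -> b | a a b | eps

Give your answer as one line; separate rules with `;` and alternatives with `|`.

Start -> b | W W W | W b | a | a Y | b Z; W -> b b | Start a | b b Start | Start W b; Y -> a b | b; Z -> b | a a b

Nullable nonterminals: {Z}.
ε ∉ L(G), so no ε-production is kept.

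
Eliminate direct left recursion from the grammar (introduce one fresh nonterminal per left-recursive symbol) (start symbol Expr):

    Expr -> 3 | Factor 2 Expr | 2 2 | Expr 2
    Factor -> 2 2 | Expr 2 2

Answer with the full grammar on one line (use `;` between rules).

Expr -> 3 Expr1 | Factor 2 Expr Expr1 | 2 2 Expr1; Factor -> 2 2 | Expr 2 2; Expr1 -> 2 Expr1 | eps

Directly left-recursive nonterminal: Expr.
For Expr: α = {2}, β = {3, Factor 2 Expr, 2 2}. Rewrite as Expr → β Expr1 and Expr1 → α Expr1 | ε.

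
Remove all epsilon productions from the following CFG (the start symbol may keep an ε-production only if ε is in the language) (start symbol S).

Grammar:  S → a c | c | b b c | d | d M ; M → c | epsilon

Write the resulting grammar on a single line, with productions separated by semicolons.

Nullable nonterminals: {M}.
ε ∉ L(G), so no ε-production is kept.

S → a c | c | b b c | d | d M; M → c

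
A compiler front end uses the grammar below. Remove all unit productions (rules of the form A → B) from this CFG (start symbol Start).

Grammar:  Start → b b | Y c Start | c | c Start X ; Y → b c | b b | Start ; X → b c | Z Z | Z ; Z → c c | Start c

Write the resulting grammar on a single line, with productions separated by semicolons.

Start → b b | Y c Start | c | c Start X; Y → b b | Y c Start | c | c Start X | b c; X → c c | Start c | b c | Z Z; Z → c c | Start c

Unit pairs: X ⇒* {Z}; Y ⇒* {Start}.
Replace each nonterminal's rules with the union of the non-unit rules of every nonterminal it unit-derives.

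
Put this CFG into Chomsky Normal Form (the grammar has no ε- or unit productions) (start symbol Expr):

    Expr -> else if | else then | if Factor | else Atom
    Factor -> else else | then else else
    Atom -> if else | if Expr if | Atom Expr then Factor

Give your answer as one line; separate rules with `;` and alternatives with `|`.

Expr -> X1 X2 | X1 X3 | X2 Factor | X1 Atom; Factor -> X1 X1 | X3 Y1; Atom -> X2 X1 | X2 Y2 | Atom Y3; X1 -> else; X2 -> if; X3 -> then; Y1 -> X1 X1; Y2 -> Expr X2; Y3 -> Expr Y4; Y4 -> X3 Factor

Introduce a nonterminal for each terminal appearing in a rule of length ≥ 2: X1 → else, X2 → if, X3 → then.
Binarize each right-hand side of length ≥ 3 by chaining fresh nonterminals (Y1, Y2, …): affected rules were Factor → X3 X1 X1; Atom → X2 Expr X2; Atom → Atom Expr X3 Factor.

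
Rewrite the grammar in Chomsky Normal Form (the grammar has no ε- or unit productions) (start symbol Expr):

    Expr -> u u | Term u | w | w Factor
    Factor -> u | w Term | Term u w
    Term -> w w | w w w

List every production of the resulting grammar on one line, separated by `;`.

Expr -> X1 X1 | Term X1 | w | X2 Factor; Factor -> u | X2 Term | Term Y1; Term -> X2 X2 | X2 Y2; X1 -> u; X2 -> w; Y1 -> X1 X2; Y2 -> X2 X2

Introduce a nonterminal for each terminal appearing in a rule of length ≥ 2: X1 → u, X2 → w.
Binarize each right-hand side of length ≥ 3 by chaining fresh nonterminals (Y1, Y2, …): affected rules were Factor → Term X1 X2; Term → X2 X2 X2.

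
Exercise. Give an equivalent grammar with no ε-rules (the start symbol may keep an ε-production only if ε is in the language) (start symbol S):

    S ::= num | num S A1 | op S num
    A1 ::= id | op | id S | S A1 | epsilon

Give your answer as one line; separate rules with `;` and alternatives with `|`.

S ::= num | num S A1 | num S | op S num; A1 ::= id | op | id S | S A1 | S

The nullable symbols are {A1}.
ε ∉ L(G), so no ε-production is kept.
Expand every rule over subsets of its nullable positions: S → num S A1 gives num S A1 | num S. A1 → S A1 gives S A1 | S.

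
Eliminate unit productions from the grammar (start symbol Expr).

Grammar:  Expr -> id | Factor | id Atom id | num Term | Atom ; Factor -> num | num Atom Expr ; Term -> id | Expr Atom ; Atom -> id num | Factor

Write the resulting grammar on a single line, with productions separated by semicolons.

Expr -> id num | num | num Atom Expr | id | id Atom id | num Term; Factor -> num | num Atom Expr; Term -> id | Expr Atom; Atom -> id num | num | num Atom Expr

Unit pairs: Atom ⇒* {Factor}; Expr ⇒* {Atom, Factor}.
For every A with A ⇒* B via unit rules, add B's non-unit alternatives to A; then delete every rule of the form X → Y.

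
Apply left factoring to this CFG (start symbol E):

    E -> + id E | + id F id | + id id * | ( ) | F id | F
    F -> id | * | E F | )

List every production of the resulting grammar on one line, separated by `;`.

E -> ( ) | + id E' | F E''; F -> id | * | E F | ); E' -> E | F id | id *; E'' -> id | epsilon

E has alternatives sharing prefix '+ id': factor to E → + id E' with E' → E | F id | id *.
E has alternatives sharing prefix 'F': factor to E → F E'' with E'' → id | ε.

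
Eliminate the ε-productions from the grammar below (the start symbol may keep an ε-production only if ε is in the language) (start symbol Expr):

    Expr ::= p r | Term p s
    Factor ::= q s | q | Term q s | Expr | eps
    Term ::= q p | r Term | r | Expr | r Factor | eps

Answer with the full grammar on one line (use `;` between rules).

Expr ::= p r | Term p s | p s; Factor ::= q s | q | Term q s | Expr; Term ::= q p | r Term | r | Expr | r Factor

Nullable set = {Factor, Term}.
ε ∉ L(G), so no ε-production is kept.
Expand every rule over subsets of its nullable positions: Expr → Term p s gives Term p s | p s. Term → r Term gives r Term | r.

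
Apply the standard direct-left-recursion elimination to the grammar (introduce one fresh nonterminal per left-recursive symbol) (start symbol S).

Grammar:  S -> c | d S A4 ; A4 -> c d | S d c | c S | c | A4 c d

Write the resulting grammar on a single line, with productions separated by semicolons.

S -> c | d S A4; A4 -> c d A4' | S d c A4' | c S A4' | c A4'; A4' -> c d A4' | ε

Left recursion appears on A4.
For A4: α = {c d}, β = {c d, S d c, c S, c}. Rewrite as A4 → β A4' and A4' → α A4' | ε.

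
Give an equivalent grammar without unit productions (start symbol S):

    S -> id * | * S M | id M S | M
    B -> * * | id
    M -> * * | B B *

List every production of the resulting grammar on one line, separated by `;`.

Unit pairs: S ⇒* {M}.
For every A with A ⇒* B via unit rules, add B's non-unit alternatives to A; then delete every rule of the form X → Y.

S -> id * | * S M | id M S | * * | B B *; B -> * * | id; M -> * * | B B *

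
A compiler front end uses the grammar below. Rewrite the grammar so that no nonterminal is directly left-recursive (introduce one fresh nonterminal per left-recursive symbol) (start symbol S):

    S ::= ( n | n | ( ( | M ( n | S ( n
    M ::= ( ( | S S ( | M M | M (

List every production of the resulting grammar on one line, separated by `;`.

S ::= ( n S' | n S' | ( ( S' | M ( n S'; M ::= ( ( M' | S S ( M'; S' ::= ( n S' | ε; M' ::= M M' | ( M' | ε

Left recursion appears on S, M.
For S: α = {( n}, β = {( n, n, ( (, M ( n}. Rewrite as S → β S' and S' → α S' | ε.
For M: α = {M, (}, β = {( (, S S (}. Rewrite as M → β M' and M' → α M' | ε.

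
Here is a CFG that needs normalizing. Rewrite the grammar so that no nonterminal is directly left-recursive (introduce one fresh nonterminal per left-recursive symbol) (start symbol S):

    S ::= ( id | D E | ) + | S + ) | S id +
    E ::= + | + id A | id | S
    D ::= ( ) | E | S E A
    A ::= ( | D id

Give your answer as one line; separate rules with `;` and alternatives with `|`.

S ::= ( id S' | D E S' | ) + S'; E ::= + | + id A | id | S; D ::= ( ) | E | S E A; A ::= ( | D id; S' ::= + ) S' | id + S' | epsilon

S is directly left-recursive.
For S: α = {+ ), id +}, β = {( id, D E, ) +}. Rewrite as S → β S' and S' → α S' | ε.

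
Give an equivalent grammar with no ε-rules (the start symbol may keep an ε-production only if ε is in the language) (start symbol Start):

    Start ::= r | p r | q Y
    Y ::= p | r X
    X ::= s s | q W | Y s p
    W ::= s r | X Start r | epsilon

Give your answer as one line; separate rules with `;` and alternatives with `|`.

Nullable set = {W}.
ε ∉ L(G), so no ε-production is kept.
Expand every rule over subsets of its nullable positions: X → q W gives q W | q.

Start ::= r | p r | q Y; Y ::= p | r X; X ::= s s | q W | q | Y s p; W ::= s r | X Start r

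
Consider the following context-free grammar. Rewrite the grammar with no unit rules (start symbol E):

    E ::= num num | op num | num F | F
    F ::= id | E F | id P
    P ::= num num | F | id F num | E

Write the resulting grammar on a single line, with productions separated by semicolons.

E ::= num num | op num | num F | id | E F | id P; F ::= id | E F | id P; P ::= num num | op num | num F | id | E F | id P | id F num

Unit pairs: E ⇒* {F}; P ⇒* {E, F}.
For each unit pair (A, B), copy every non-unit production of B to A, then drop all unit productions.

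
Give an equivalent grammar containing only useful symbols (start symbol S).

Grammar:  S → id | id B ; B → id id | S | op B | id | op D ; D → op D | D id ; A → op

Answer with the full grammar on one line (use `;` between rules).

Generating nonterminals: {A, B, S}.
Reachable from S after that: {B, S}.
Removed useless symbols: {A, D} and every production mentioning them.

S → id | id B; B → id id | S | op B | id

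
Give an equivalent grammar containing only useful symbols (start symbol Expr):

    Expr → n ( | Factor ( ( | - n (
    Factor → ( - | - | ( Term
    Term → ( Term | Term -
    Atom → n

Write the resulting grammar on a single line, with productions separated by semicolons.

Expr → n ( | Factor ( ( | - n (; Factor → ( - | -

Generating nonterminals: {Atom, Expr, Factor}.
Reachable from Expr after that: {Expr, Factor}.
Removed useless symbols: {Atom, Term} and every production mentioning them.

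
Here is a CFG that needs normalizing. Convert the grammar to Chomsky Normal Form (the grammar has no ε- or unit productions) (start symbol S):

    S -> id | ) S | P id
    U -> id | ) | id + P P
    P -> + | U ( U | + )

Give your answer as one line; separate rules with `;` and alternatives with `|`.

S -> id | X1 S | P X2; U -> id | ) | X2 Y1; P -> + | U Y3 | X3 X1; X1 -> ); X2 -> id; X3 -> +; X4 -> (; Y1 -> X3 Y2; Y2 -> P P; Y3 -> X4 U

Introduce a nonterminal for each terminal appearing in a rule of length ≥ 2: X1 → ), X2 → id, X3 → +, X4 → (.
Binarize each right-hand side of length ≥ 3 by chaining fresh nonterminals (Y1, Y2, …): affected rules were U → X2 X3 P P; P → U X4 U.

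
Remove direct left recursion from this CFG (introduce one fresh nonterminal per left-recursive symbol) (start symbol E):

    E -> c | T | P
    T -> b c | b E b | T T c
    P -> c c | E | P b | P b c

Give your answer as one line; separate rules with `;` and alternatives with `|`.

T, P are directly left-recursive.
For T: α = {T c}, β = {b c, b E b}. Rewrite as T → β T' and T' → α T' | ε.
For P: α = {b, b c}, β = {c c, E}. Rewrite as P → β P' and P' → α P' | ε.

E -> c | T | P; T -> b c T' | b E b T'; P -> c c P' | E P'; T' -> T c T' | ε; P' -> b P' | b c P' | ε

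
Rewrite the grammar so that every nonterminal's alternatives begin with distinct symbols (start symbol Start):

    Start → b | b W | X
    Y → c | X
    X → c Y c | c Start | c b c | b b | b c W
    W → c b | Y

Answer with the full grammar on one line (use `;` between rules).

Start has alternatives sharing prefix 'b': factor to Start → b Start1 with Start1 → ε | W.
X has alternatives sharing prefix 'c': factor to X → c X1 with X1 → Y c | Start | b c.
X has alternatives sharing prefix 'b': factor to X → b X2 with X2 → b | c W.

Start → X | b Start1; Y → c | X; X → c X1 | b X2; W → c b | Y; Start1 → ε | W; X1 → Y c | Start | b c; X2 → b | c W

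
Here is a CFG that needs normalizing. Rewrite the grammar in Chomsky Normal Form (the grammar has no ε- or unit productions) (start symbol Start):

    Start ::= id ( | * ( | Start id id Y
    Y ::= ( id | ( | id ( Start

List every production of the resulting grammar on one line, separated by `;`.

Introduce a nonterminal for each terminal appearing in a rule of length ≥ 2: X1 → id, X2 → (, X3 → *.
Binarize each right-hand side of length ≥ 3 by chaining fresh nonterminals (Y1, Y2, …): affected rules were Start → Start X1 X1 Y; Y → X1 X2 Start.

Start ::= X1 X2 | X3 X2 | Start Y1; Y ::= X2 X1 | ( | X1 Y3; X1 ::= id; X2 ::= (; X3 ::= *; Y1 ::= X1 Y2; Y2 ::= X1 Y; Y3 ::= X2 Start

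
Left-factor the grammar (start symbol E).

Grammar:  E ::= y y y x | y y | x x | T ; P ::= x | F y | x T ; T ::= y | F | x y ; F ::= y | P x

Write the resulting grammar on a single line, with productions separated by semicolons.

E has alternatives sharing prefix 'y y': factor to E → y y E' with E' → y x | ε.
P has alternatives sharing prefix 'x': factor to P → x P' with P' → ε | T.

E ::= x x | T | y y E'; P ::= F y | x P'; T ::= y | F | x y; F ::= y | P x; E' ::= y x | ε; P' ::= ε | T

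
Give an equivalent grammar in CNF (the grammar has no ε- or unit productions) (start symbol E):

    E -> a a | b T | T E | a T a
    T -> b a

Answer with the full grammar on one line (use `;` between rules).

E -> X1 X1 | X2 T | T E | X1 Y1; T -> X2 X1; X1 -> a; X2 -> b; Y1 -> T X1

Introduce a nonterminal for each terminal appearing in a rule of length ≥ 2: X1 → a, X2 → b.
Binarize each right-hand side of length ≥ 3 by chaining fresh nonterminals (Y1, Y2, …): affected rules were E → X1 T X1.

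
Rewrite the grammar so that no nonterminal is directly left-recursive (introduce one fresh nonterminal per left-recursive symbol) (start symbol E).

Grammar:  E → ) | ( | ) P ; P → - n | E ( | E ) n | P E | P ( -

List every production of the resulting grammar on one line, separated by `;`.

E → ) | ( | ) P; P → - n P' | E ( P' | E ) n P'; P' → E P' | ( - P' | ε

Directly left-recursive nonterminal: P.
For P: α = {E, ( -}, β = {- n, E (, E ) n}. Rewrite as P → β P' and P' → α P' | ε.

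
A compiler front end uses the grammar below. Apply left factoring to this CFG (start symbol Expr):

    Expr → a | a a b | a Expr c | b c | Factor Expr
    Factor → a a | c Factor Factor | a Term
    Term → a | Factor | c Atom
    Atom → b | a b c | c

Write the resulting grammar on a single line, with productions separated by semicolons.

Expr → b c | Factor Expr | a Expr1; Factor → c Factor Factor | a Factor1; Term → a | Factor | c Atom; Atom → b | a b c | c; Expr1 → ε | a b | Expr c; Factor1 → a | Term

Expr has alternatives sharing prefix 'a': factor to Expr → a Expr1 with Expr1 → ε | a b | Expr c.
Factor has alternatives sharing prefix 'a': factor to Factor → a Factor1 with Factor1 → a | Term.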